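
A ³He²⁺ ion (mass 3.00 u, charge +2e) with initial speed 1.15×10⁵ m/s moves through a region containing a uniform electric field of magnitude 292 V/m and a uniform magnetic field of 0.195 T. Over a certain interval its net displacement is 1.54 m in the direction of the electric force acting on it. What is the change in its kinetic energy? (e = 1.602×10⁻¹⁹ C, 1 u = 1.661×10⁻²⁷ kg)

The magnetic force is always ⟂ v and does no work; only the electric force changes KE.
ΔKE = F_E · d = |q|E d = (3.204×10⁻¹⁹)(292)(1.54) ≈ 1.44×10⁻¹⁶ J.

ΔKE ≈ 1.44×10⁻¹⁶ J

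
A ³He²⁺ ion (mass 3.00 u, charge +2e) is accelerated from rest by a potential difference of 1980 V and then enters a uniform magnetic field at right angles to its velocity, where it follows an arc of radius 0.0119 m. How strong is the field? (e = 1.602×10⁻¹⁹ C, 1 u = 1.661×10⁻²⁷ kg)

v = √(2|q|V/m) = √(2·3.204×10⁻¹⁹·1980/4.983×10⁻²⁷) ≈ 5.046×10⁵ m/s.
B = mv/(|q|r) = (4.983×10⁻²⁷)(5.046×10⁵)/((3.204×10⁻¹⁹)(0.0119)) ≈ 0.659 T.

B ≈ 0.659 T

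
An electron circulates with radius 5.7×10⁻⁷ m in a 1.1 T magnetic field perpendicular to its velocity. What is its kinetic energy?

KE ≈ 0.035 eV

v = |q|Br/m, then KE = ½mv² = (qBr)²/(2m).
v = (1.602×10⁻¹⁹)(1.1)(5.7×10⁻⁷)/9.109×10⁻³¹ ≈ 1.103×10⁵ m/s.
KE = ½(9.109×10⁻³¹)(1.103×10⁵)² ≈ 5.5×10⁻²¹ J = 0.035 eV.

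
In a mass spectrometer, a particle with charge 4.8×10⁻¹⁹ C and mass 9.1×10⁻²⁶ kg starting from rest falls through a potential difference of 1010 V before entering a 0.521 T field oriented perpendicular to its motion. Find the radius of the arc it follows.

Acceleration: |q|V = ½mv² ⇒ v = √(2|q|V/m) = √(2·4.8×10⁻¹⁹·1010/9.1×10⁻²⁶) ≈ 1.032×10⁵ m/s.
In the field: r = mv/(|q|B) = (9.1×10⁻²⁶)(1.032×10⁵)/((4.8×10⁻¹⁹)(0.521)) ≈ 0.0376 m.

r ≈ 0.0376 m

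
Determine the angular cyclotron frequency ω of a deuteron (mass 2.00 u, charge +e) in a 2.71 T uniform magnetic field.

ω = |q|B/m.
ω = (1.602×10⁻¹⁹)(2.71)/3.322×10⁻²⁷ ≈ 1.31×10⁸ rad/s.

ω ≈ 1.31×10⁸ rad/s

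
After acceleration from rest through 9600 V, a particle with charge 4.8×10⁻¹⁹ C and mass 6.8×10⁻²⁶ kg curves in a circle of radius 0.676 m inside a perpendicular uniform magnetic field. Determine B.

B ≈ 0.0772 T

v = √(2|q|V/m) = √(2·4.8×10⁻¹⁹·9600/6.8×10⁻²⁶) ≈ 3.681×10⁵ m/s.
B = mv/(|q|r) = (6.8×10⁻²⁶)(3.681×10⁵)/((4.8×10⁻¹⁹)(0.676)) ≈ 0.0772 T.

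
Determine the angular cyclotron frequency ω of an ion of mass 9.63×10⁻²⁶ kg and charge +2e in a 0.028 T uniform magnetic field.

ω = |q|B/m.
ω = (3.204×10⁻¹⁹)(0.028)/9.63×10⁻²⁶ ≈ 9.3×10⁴ rad/s.

ω ≈ 9.3×10⁴ rad/s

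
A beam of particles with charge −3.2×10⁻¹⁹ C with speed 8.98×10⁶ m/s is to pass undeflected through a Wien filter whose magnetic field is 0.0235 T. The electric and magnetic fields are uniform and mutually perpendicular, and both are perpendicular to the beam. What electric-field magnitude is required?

For straight-line motion qE = qvB, so E = vB.
E = 8.98×10⁶ × 0.0235 = 2.11×10⁵ V/m.

E = 2.11×10⁵ V/m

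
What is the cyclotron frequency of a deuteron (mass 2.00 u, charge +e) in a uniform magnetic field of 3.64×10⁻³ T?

f = |q|B/(2πm).
f = (1.602×10⁻¹⁹)(3.64×10⁻³)/(2π·3.322×10⁻²⁷) ≈ 2.79×10⁴ Hz.

f ≈ 2.79×10⁴ Hz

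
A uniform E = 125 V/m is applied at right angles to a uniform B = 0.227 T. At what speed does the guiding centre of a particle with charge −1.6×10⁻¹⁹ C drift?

v_d ≈ 551 m/s

The steady drift has the magnetic force balancing the electric force, so v_d = E/B.
v_d = 125/0.227 = 551 m/s.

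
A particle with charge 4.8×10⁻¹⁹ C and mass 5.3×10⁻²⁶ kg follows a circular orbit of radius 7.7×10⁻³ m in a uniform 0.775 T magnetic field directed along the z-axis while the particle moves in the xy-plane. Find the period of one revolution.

T ≈ 8.95×10⁻⁷ s

The cyclotron period depends only on m, q, B: T = 2πm/(|q|B).
T = 2π(5.3×10⁻²⁶)/((4.8×10⁻¹⁹)(0.775)) ≈ 8.95×10⁻⁷ s.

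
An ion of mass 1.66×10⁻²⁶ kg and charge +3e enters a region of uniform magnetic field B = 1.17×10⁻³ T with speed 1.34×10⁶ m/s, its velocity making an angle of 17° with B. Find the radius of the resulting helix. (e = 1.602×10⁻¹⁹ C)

v⊥ = v sinθ = 1.34×10⁶·sin17° ≈ 3.918×10⁵ m/s.
r = m v⊥/(|q|B) = (1.66×10⁻²⁶)(3.918×10⁵)/((4.806×10⁻¹⁹)(1.17×10⁻³)) ≈ 11.6 m.

r ≈ 11.6 m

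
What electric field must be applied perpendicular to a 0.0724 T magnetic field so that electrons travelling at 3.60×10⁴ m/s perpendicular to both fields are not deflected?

For straight-line motion qE = qvB, so E = vB.
E = 3.60×10⁴ × 0.0724 = 2610 V/m.

E = 2610 V/m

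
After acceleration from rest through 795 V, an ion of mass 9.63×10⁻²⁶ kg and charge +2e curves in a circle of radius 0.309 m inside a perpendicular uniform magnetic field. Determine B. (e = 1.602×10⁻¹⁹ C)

v = √(2|q|V/m) = √(2·3.204×10⁻¹⁹·795/9.63×10⁻²⁶) ≈ 7.273×10⁴ m/s.
B = mv/(|q|r) = (9.63×10⁻²⁶)(7.273×10⁴)/((3.204×10⁻¹⁹)(0.309)) ≈ 0.0707 T.

B ≈ 0.0707 T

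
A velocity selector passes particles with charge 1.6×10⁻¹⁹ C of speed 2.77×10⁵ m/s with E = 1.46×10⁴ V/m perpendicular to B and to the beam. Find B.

Balance of forces in the selector: qE = qvB ⇒ B = E/v.
B = 1.46×10⁴/2.77×10⁵ = 0.0527 T.

B = 0.0527 T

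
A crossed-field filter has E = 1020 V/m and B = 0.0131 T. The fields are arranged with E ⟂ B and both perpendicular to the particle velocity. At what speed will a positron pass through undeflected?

v = 7.79×10⁴ m/s

Straight-line motion ⇒ electric and magnetic forces cancel, so E = vB.
v = E/B = 1020/0.0131 = 7.79×10⁴ m/s.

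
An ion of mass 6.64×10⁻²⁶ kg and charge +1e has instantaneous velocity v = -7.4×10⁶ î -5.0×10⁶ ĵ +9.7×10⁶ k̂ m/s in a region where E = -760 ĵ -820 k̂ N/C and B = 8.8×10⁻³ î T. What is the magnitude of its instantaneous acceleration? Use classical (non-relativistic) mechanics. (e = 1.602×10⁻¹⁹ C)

v×B = (0, 8.54×10⁴, 4.40×10⁴) N/C.
E + v×B = (0, 8.46×10⁴, 4.32×10⁴) N/C.
F = q(E + v×B) = (1.602×10⁻¹⁹ C)·(0, 8.46×10⁴, 4.32×10⁴) = (0, 1.36×10⁻¹⁴, 6.92×10⁻¹⁵) N.
|a| = |F|/m = 1.522×10⁻¹⁴/6.64×10⁻²⁶ ≈ 2.29×10¹¹ m/s².

|a| ≈ 2.29×10¹¹ m/s²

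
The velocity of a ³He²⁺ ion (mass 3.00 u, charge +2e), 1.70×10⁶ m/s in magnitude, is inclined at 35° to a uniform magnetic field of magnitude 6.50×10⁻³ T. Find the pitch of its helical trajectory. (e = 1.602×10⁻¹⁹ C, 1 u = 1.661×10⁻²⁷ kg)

v∥ = v cosθ = 1.70×10⁶·cos35° ≈ 1.393×10⁶ m/s.
T = 2πm/(|q|B) = 2π(4.983×10⁻²⁷)/((3.204×10⁻¹⁹)(6.50×10⁻³)) ≈ 1.503×10⁻⁵ s.
pitch = v∥ T = (1.393×10⁶)(1.503×10⁻⁵) ≈ 20.9 m.

p ≈ 20.9 m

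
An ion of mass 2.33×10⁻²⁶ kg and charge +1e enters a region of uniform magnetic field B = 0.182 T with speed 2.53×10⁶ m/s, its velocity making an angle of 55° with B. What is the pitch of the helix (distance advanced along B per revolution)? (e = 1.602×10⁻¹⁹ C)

v∥ = v cosθ = 2.53×10⁶·cos55° ≈ 1.451×10⁶ m/s.
T = 2πm/(|q|B) = 2π(2.33×10⁻²⁶)/((1.602×10⁻¹⁹)(0.182)) ≈ 5.021×10⁻⁶ s.
pitch = v∥ T = (1.451×10⁶)(5.021×10⁻⁶) ≈ 7.29 m.

p ≈ 7.29 m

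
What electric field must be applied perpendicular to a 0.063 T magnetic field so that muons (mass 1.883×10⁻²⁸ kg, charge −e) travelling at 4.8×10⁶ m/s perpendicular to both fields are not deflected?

For straight-line motion qE = qvB, so E = vB.
E = 4.8×10⁶ × 0.063 = 3.0×10⁵ V/m.

E = 3.0×10⁵ V/m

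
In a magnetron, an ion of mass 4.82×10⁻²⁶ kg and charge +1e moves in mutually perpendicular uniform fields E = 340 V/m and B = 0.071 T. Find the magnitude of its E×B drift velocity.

In crossed fields the guiding centre drifts at v_d = |E×B|/B² = E/B, independent of charge and mass.
v_d = 340/0.071 = 4800 m/s.

v_d ≈ 4800 m/s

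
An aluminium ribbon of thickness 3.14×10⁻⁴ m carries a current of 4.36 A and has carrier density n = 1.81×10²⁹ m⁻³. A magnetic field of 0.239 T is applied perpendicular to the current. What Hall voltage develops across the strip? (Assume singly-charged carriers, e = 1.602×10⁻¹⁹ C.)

V_H ≈ 1.14×10⁻⁷ V

V_H = IB/(n e t).
V_H = (4.36)(0.239)/((1.81×10²⁹)(1.602×10⁻¹⁹)(3.14×10⁻⁴)) ≈ 1.14×10⁻⁷ V.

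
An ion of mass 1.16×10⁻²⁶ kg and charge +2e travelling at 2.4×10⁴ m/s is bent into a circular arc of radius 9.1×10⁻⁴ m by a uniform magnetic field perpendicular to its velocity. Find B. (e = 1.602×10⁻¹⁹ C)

From |q|vB = mv²/r, B = mv/(|q|r).
B = (1.16×10⁻²⁶)(2.4×10⁴)/((3.204×10⁻¹⁹)(9.1×10⁻⁴)) ≈ 0.95 T.

B ≈ 0.95 T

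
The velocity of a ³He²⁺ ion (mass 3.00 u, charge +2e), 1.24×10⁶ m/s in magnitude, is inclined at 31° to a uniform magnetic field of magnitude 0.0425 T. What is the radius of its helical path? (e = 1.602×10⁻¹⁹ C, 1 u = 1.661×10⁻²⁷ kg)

v⊥ = v sinθ = 1.24×10⁶·sin31° ≈ 6.386×10⁵ m/s.
r = m v⊥/(|q|B) = (4.983×10⁻²⁷)(6.386×10⁵)/((3.204×10⁻¹⁹)(0.0425)) ≈ 0.234 m.

r ≈ 0.234 m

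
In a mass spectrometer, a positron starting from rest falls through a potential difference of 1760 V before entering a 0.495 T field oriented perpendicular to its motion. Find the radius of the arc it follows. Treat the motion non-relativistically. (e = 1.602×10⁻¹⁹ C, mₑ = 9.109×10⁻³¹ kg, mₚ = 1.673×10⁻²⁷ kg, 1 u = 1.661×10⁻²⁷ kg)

r ≈ 2.86×10⁻⁴ m

Acceleration: |q|V = ½mv² ⇒ v = √(2|q|V/m) = √(2·1.602×10⁻¹⁹·1760/9.109×10⁻³¹) ≈ 2.488×10⁷ m/s.
In the field: r = mv/(|q|B) = (9.109×10⁻³¹)(2.488×10⁷)/((1.602×10⁻¹⁹)(0.495)) ≈ 2.86×10⁻⁴ m.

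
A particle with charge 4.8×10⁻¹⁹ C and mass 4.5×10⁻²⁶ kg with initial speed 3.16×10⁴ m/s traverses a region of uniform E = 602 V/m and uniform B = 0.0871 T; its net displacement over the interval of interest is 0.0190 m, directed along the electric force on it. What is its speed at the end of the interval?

B does no work; ΔKE = |q|E d.
½mv_f² = ½mv₀² + |q|Ed = ½(4.5×10⁻²⁶)(3.16×10⁴)² + (4.8×10⁻¹⁹)(602)(0.0190) ≈ 2.247×10⁻¹⁷ J + 5.490×10⁻¹⁸ J ≈ 2.796×10⁻¹⁷ J.
v_f = √(2·2.796×10⁻¹⁷/4.5×10⁻²⁶) ≈ 3.53×10⁴ m/s.

v_f ≈ 3.53×10⁴ m/s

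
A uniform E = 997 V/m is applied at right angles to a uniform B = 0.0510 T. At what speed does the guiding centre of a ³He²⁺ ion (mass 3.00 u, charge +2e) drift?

v_d ≈ 1.95×10⁴ m/s

In crossed fields the guiding centre drifts at v_d = |E×B|/B² = E/B, independent of charge and mass.
v_d = 997/0.0510 = 1.95×10⁴ m/s.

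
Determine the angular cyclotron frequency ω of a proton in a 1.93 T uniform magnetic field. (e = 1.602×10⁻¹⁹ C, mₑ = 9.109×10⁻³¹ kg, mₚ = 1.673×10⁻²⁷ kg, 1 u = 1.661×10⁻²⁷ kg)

ω ≈ 1.85×10⁸ rad/s

ω = |q|B/m.
ω = (1.602×10⁻¹⁹)(1.93)/1.673×10⁻²⁷ ≈ 1.85×10⁸ rad/s.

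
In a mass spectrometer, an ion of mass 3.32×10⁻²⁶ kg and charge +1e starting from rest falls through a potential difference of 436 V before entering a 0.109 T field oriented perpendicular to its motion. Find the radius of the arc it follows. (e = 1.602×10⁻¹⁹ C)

Acceleration: |q|V = ½mv² ⇒ v = √(2|q|V/m) = √(2·1.602×10⁻¹⁹·436/3.32×10⁻²⁶) ≈ 6.487×10⁴ m/s.
In the field: r = mv/(|q|B) = (3.32×10⁻²⁶)(6.487×10⁴)/((1.602×10⁻¹⁹)(0.109)) ≈ 0.123 m.

r ≈ 0.123 m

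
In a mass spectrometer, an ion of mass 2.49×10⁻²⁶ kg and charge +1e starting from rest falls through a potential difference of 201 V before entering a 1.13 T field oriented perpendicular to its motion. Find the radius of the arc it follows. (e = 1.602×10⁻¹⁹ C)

Acceleration: |q|V = ½mv² ⇒ v = √(2|q|V/m) = √(2·1.602×10⁻¹⁹·201/2.49×10⁻²⁶) ≈ 5.086×10⁴ m/s.
In the field: r = mv/(|q|B) = (2.49×10⁻²⁶)(5.086×10⁴)/((1.602×10⁻¹⁹)(1.13)) ≈ 7.00×10⁻³ m.

r ≈ 7.00×10⁻³ m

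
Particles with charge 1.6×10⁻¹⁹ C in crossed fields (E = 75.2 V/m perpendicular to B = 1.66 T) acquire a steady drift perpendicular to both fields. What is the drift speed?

The steady drift has the magnetic force balancing the electric force, so v_d = E/B.
v_d = 75.2/1.66 = 45.3 m/s.

v_d ≈ 45.3 m/s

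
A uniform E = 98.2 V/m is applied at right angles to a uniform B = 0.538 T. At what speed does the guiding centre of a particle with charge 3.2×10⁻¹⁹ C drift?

v_d ≈ 183 m/s

The steady drift has the magnetic force balancing the electric force, so v_d = E/B.
v_d = 98.2/0.538 = 183 m/s.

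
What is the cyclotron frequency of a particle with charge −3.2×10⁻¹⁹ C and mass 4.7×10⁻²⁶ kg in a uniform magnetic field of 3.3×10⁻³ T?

f = |q|B/(2πm).
f = (3.2×10⁻¹⁹)(3.3×10⁻³)/(2π·4.7×10⁻²⁶) ≈ 3600 Hz.

f ≈ 3600 Hz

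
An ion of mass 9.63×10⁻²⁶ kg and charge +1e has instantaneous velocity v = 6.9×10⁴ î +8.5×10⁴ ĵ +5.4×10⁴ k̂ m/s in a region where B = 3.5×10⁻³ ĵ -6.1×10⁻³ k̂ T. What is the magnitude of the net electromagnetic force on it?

v×B = (-708, 421, 242) N/C.
F = q v×B = (1.602×10⁻¹⁹ C)·(-708, 421, 242) = (-1.13×10⁻¹⁶, 6.74×10⁻¹⁷, 3.87×10⁻¹⁷) N.
|F| = 1.37×10⁻¹⁶ N.

|F| ≈ 1.37×10⁻¹⁶ N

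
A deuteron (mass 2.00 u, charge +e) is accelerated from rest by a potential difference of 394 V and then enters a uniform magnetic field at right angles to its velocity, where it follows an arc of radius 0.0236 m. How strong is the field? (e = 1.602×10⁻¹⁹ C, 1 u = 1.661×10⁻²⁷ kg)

v = √(2|q|V/m) = √(2·1.602×10⁻¹⁹·394/3.322×10⁻²⁷) ≈ 1.949×10⁵ m/s.
B = mv/(|q|r) = (3.322×10⁻²⁷)(1.949×10⁵)/((1.602×10⁻¹⁹)(0.0236)) ≈ 0.171 T.

B ≈ 0.171 T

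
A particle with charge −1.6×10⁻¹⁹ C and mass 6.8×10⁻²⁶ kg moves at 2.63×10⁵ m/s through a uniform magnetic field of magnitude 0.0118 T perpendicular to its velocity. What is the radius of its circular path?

The magnetic force provides the centripetal force: |q|vB = mv²/r.
r = mv/(|q|B) = (6.8×10⁻²⁶)(2.63×10⁵)/((1.6×10⁻¹⁹)(0.0118)) ≈ 9.47 m.

r ≈ 9.47 m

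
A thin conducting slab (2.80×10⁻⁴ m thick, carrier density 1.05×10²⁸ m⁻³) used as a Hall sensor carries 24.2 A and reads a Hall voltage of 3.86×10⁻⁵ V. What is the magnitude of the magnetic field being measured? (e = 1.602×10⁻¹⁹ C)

From V_H = IB/(n e t), B = V_H n e t / I.
B = (3.86×10⁻⁵)(1.05×10²⁸)(1.602×10⁻¹⁹)(2.80×10⁻⁴)/24.2 ≈ 0.751 T.

B ≈ 0.751 T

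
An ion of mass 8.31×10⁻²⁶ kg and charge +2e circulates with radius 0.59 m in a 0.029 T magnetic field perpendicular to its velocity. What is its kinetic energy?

KE ≈ 1100 eV

v = |q|Br/m, then KE = ½mv² = (qBr)²/(2m).
v = (3.204×10⁻¹⁹)(0.029)(0.59)/8.31×10⁻²⁶ ≈ 6.597×10⁴ m/s.
KE = ½(8.31×10⁻²⁶)(6.597×10⁴)² ≈ 1.8×10⁻¹⁶ J = 1100 eV.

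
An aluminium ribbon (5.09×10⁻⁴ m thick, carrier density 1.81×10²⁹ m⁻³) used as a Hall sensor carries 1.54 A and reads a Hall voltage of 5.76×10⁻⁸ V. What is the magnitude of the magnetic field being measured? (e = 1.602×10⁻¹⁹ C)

From V_H = IB/(n e t), B = V_H n e t / I.
B = (5.76×10⁻⁸)(1.81×10²⁹)(1.602×10⁻¹⁹)(5.09×10⁻⁴)/1.54 ≈ 0.552 T.

B ≈ 0.552 T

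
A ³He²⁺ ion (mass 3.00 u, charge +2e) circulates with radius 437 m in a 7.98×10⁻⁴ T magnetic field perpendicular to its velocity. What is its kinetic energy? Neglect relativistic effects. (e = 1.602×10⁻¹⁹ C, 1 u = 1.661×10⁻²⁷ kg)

v = |q|Br/m, then KE = ½mv² = (qBr)²/(2m).
v = (3.204×10⁻¹⁹)(7.98×10⁻⁴)(437)/4.983×10⁻²⁷ ≈ 2.242×10⁷ m/s.
KE = ½(4.983×10⁻²⁷)(2.242×10⁷)² ≈ 1.25×10⁻¹² J.

KE ≈ 1.25×10⁻¹² J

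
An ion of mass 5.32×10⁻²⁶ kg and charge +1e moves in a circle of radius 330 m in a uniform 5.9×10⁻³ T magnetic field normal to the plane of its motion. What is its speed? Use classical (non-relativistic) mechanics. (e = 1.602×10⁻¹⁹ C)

From |q|vB = mv²/r, v = |q|Br/m.
v = (1.602×10⁻¹⁹)(5.9×10⁻³)(330)/5.32×10⁻²⁶ ≈ 5.9×10⁶ m/s.

v ≈ 5.9×10⁶ m/s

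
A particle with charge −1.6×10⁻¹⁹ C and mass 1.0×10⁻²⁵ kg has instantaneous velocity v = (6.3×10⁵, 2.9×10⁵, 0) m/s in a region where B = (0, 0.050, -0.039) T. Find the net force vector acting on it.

F ≈ (1.81×10⁻¹⁵, -3.93×10⁻¹⁵, -5.04×10⁻¹⁵) N

v×B = (-1.13×10⁴, 2.46×10⁴, 3.15×10⁴) N/C.
F = q v×B = (−1.6×10⁻¹⁹ C)·(-1.13×10⁴, 2.46×10⁴, 3.15×10⁴) = (1.81×10⁻¹⁵, -3.93×10⁻¹⁵, -5.04×10⁻¹⁵) N.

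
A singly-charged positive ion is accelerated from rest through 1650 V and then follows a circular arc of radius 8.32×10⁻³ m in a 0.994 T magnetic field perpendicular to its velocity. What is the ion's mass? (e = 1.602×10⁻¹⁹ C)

Combine |q|V = ½mv² and r = mv/(|q|B): eliminate v to get m = qB²r²/(2V).
m = (1.602×10⁻¹⁹)(0.994)²(8.32×10⁻³)²/(2·1650) ≈ 3.32×10⁻²⁷ kg.

m ≈ 3.32×10⁻²⁷ kg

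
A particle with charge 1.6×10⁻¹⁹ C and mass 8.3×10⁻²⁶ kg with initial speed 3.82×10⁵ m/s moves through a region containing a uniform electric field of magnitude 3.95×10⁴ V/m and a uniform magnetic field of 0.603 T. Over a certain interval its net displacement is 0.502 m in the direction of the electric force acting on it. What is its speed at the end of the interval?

v_f ≈ 4.72×10⁵ m/s

B does no work; ΔKE = |q|E d.
½mv_f² = ½mv₀² + |q|Ed = ½(8.3×10⁻²⁶)(3.82×10⁵)² + (1.6×10⁻¹⁹)(3.95×10⁴)(0.502) ≈ 6.056×10⁻¹⁵ J + 3.173×10⁻¹⁵ J ≈ 9.228×10⁻¹⁵ J.
v_f = √(2·9.228×10⁻¹⁵/8.3×10⁻²⁶) ≈ 4.72×10⁵ m/s.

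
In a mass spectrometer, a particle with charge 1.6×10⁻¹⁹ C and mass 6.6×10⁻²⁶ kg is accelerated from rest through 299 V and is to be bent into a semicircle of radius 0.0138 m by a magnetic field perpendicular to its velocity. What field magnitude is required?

B ≈ 1.14 T

v = √(2|q|V/m) = √(2·1.6×10⁻¹⁹·299/6.6×10⁻²⁶) ≈ 3.807×10⁴ m/s.
B = mv/(|q|r) = (6.6×10⁻²⁶)(3.807×10⁴)/((1.6×10⁻¹⁹)(0.0138)) ≈ 1.14 T.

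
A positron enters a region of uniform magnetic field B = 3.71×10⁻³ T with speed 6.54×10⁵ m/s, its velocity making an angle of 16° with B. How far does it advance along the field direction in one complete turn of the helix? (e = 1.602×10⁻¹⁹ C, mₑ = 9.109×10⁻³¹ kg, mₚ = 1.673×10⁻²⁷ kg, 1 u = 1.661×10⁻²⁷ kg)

v∥ = v cosθ = 6.54×10⁵·cos16° ≈ 6.287×10⁵ m/s.
T = 2πm/(|q|B) = 2π(9.109×10⁻³¹)/((1.602×10⁻¹⁹)(3.71×10⁻³)) ≈ 9.630×10⁻⁹ s.
pitch = v∥ T = (6.287×10⁵)(9.630×10⁻⁹) ≈ 6.05×10⁻³ m.

p ≈ 6.05×10⁻³ m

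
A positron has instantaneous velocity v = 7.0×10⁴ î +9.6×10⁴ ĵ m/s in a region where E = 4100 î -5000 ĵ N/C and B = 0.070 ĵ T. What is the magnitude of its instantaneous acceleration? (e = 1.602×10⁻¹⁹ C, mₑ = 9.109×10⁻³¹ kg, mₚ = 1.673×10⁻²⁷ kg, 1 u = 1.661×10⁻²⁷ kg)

v×B = (0, 0, 4900) N/C.
E + v×B = (4100, -5000, 4900) N/C.
F = q(E + v×B) = (1.602×10⁻¹⁹ C)·(4100, -5000, 4900) = (6.57×10⁻¹⁶, -8.01×10⁻¹⁶, 7.85×10⁻¹⁶) N.
|a| = |F|/m = 1.300×10⁻¹⁵/9.109×10⁻³¹ ≈ 1.43×10¹⁵ m/s².

|a| ≈ 1.43×10¹⁵ m/s²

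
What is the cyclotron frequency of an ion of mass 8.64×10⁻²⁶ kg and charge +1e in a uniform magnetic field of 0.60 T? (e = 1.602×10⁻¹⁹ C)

f ≈ 1.8×10⁵ Hz

f = |q|B/(2πm).
f = (1.602×10⁻¹⁹)(0.60)/(2π·8.64×10⁻²⁶) ≈ 1.8×10⁵ Hz.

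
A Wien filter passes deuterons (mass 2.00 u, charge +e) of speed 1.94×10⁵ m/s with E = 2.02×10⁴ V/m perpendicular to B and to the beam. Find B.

B = 0.104 T

Balance of forces in the selector: qE = qvB ⇒ B = E/v.
B = 2.02×10⁴/1.94×10⁵ = 0.104 T.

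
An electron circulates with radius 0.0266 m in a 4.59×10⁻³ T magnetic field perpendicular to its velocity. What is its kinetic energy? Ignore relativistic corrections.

v = |q|Br/m, then KE = ½mv² = (qBr)²/(2m).
v = (1.602×10⁻¹⁹)(4.59×10⁻³)(0.0266)/9.109×10⁻³¹ ≈ 2.147×10⁷ m/s.
KE = ½(9.109×10⁻³¹)(2.147×10⁷)² ≈ 2.10×10⁻¹⁶ J = 1310 eV.

KE ≈ 1310 eV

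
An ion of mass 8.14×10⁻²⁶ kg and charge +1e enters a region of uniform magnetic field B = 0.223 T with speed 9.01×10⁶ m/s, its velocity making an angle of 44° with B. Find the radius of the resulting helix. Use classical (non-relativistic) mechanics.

r ≈ 14.3 m

v⊥ = v sinθ = 9.01×10⁶·sin44° ≈ 6.259×10⁶ m/s.
r = m v⊥/(|q|B) = (8.14×10⁻²⁶)(6.259×10⁶)/((1.602×10⁻¹⁹)(0.223)) ≈ 14.3 m.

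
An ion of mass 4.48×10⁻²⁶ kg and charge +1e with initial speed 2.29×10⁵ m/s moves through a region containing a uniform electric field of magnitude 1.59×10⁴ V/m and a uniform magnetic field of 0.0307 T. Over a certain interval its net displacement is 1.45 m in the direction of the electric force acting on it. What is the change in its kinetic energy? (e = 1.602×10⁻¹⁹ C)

The magnetic force is always ⟂ v and does no work; only the electric force changes KE.
ΔKE = F_E · d = |q|E d = (1.602×10⁻¹⁹)(1.59×10⁴)(1.45) ≈ 3.69×10⁻¹⁵ J.

ΔKE ≈ 3.69×10⁻¹⁵ J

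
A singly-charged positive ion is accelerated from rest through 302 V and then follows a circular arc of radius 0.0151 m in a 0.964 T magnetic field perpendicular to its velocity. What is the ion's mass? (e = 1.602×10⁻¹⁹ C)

m ≈ 5.62×10⁻²⁶ kg

Combine |q|V = ½mv² and r = mv/(|q|B): eliminate v to get m = qB²r²/(2V).
m = (1.602×10⁻¹⁹)(0.964)²(0.0151)²/(2·302) ≈ 5.62×10⁻²⁶ kg.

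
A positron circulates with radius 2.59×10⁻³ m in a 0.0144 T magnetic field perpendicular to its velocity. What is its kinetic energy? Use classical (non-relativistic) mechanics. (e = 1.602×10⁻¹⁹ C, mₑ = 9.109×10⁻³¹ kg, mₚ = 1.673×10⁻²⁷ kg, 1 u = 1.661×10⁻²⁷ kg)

v = |q|Br/m, then KE = ½mv² = (qBr)²/(2m).
v = (1.602×10⁻¹⁹)(0.0144)(2.59×10⁻³)/9.109×10⁻³¹ ≈ 6.559×10⁶ m/s.
KE = ½(9.109×10⁻³¹)(6.559×10⁶)² ≈ 1.96×10⁻¹⁷ J.

KE ≈ 1.96×10⁻¹⁷ J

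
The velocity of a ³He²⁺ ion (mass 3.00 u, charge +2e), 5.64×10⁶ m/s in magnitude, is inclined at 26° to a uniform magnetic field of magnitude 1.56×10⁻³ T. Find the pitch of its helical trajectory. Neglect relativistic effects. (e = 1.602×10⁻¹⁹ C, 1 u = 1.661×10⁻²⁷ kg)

p ≈ 318 m

v∥ = v cosθ = 5.64×10⁶·cos26° ≈ 5.069×10⁶ m/s.
T = 2πm/(|q|B) = 2π(4.983×10⁻²⁷)/((3.204×10⁻¹⁹)(1.56×10⁻³)) ≈ 6.264×10⁻⁵ s.
pitch = v∥ T = (5.069×10⁶)(6.264×10⁻⁵) ≈ 318 m.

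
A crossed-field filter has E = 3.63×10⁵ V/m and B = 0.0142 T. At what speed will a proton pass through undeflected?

v = 2.56×10⁷ m/s

Zero net Lorentz force requires |qE| = |q v×B|, i.e. E = vB.
v = E/B = 3.63×10⁵/0.0142 = 2.56×10⁷ m/s.
The result is independent of the particle's charge and mass.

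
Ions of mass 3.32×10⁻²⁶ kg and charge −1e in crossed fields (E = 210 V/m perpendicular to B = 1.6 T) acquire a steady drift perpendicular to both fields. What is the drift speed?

v_d ≈ 130 m/s

The E×B drift speed is v_d = E/B.
v_d = 210/1.6 = 130 m/s.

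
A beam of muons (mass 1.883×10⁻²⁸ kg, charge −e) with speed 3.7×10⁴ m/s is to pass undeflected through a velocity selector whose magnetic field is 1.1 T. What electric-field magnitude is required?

For straight-line motion qE = qvB, so E = vB.
E = 3.7×10⁴ × 1.1 = 4.1×10⁴ V/m.

E = 4.1×10⁴ V/m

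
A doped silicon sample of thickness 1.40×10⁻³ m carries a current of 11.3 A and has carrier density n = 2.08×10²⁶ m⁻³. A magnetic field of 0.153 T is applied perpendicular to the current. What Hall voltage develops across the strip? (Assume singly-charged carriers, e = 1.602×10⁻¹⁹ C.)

V_H = IB/(n e t).
V_H = (11.3)(0.153)/((2.08×10²⁶)(1.602×10⁻¹⁹)(1.40×10⁻³)) ≈ 3.71×10⁻⁵ V.

V_H ≈ 3.71×10⁻⁵ V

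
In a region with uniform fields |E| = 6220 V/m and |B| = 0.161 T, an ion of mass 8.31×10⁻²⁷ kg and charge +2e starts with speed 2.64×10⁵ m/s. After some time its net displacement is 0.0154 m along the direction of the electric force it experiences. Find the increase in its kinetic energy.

The magnetic force is always ⟂ v and does no work; only the electric force changes KE.
ΔKE = F_E · d = |q|E d = (3.204×10⁻¹⁹)(6220)(0.0154) ≈ 3.07×10⁻¹⁷ J.

ΔKE ≈ 3.07×10⁻¹⁷ J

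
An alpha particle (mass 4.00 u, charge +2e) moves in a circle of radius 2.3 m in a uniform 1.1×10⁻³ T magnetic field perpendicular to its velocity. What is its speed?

From |q|vB = mv²/r, v = |q|Br/m.
v = (3.204×10⁻¹⁹)(1.1×10⁻³)(2.3)/6.644×10⁻²⁷ ≈ 1.2×10⁵ m/s.

v ≈ 1.2×10⁵ m/s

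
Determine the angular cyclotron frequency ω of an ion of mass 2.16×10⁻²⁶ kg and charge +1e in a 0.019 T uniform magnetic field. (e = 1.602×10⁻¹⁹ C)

ω ≈ 1.4×10⁵ rad/s

ω = |q|B/m.
ω = (1.602×10⁻¹⁹)(0.019)/2.16×10⁻²⁶ ≈ 1.4×10⁵ rad/s.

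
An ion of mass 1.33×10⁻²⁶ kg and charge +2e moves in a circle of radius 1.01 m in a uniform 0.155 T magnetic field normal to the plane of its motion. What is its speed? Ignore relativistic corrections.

v ≈ 3.77×10⁶ m/s

From |q|vB = mv²/r, v = |q|Br/m.
v = (3.204×10⁻¹⁹)(0.155)(1.01)/1.33×10⁻²⁶ ≈ 3.77×10⁶ m/s.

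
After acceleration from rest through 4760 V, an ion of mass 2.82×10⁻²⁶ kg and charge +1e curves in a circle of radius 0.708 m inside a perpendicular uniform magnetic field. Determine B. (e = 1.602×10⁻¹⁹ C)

v = √(2|q|V/m) = √(2·1.602×10⁻¹⁹·4760/2.82×10⁻²⁶) ≈ 2.326×10⁵ m/s.
B = mv/(|q|r) = (2.82×10⁻²⁶)(2.326×10⁵)/((1.602×10⁻¹⁹)(0.708)) ≈ 0.0578 T.

B ≈ 0.0578 T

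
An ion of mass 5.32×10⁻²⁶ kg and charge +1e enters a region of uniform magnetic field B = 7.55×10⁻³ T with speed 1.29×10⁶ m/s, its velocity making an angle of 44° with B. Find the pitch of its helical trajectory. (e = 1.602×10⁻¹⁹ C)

p ≈ 256 m

v∥ = v cosθ = 1.29×10⁶·cos44° ≈ 9.279×10⁵ m/s.
T = 2πm/(|q|B) = 2π(5.32×10⁻²⁶)/((1.602×10⁻¹⁹)(7.55×10⁻³)) ≈ 2.764×10⁻⁴ s.
pitch = v∥ T = (9.279×10⁵)(2.764×10⁻⁴) ≈ 256 m.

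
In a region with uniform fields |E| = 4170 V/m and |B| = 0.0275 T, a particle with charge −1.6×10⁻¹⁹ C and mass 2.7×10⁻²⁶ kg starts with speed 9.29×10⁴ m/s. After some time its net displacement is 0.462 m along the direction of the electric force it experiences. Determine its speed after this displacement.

B does no work; ΔKE = |q|E d.
½mv_f² = ½mv₀² + |q|Ed = ½(2.7×10⁻²⁶)(9.29×10⁴)² + (1.6×10⁻¹⁹)(4170)(0.462) ≈ 1.165×10⁻¹⁶ J + 3.082×10⁻¹⁶ J ≈ 4.248×10⁻¹⁶ J.
v_f = √(2·4.248×10⁻¹⁶/2.7×10⁻²⁶) ≈ 1.77×10⁵ m/s.

v_f ≈ 1.77×10⁵ m/s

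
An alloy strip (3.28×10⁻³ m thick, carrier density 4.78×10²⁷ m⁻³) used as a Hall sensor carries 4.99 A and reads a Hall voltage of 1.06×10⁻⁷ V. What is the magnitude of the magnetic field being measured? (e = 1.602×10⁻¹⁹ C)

From V_H = IB/(n e t), B = V_H n e t / I.
B = (1.06×10⁻⁷)(4.78×10²⁷)(1.602×10⁻¹⁹)(3.28×10⁻³)/4.99 ≈ 0.0534 T.

B ≈ 0.0534 T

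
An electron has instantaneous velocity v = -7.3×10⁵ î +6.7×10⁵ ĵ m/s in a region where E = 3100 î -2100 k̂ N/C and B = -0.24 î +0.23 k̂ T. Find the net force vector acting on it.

v×B = (1.54×10⁵, 1.68×10⁵, 1.61×10⁵) N/C.
E + v×B = (1.57×10⁵, 1.68×10⁵, 1.59×10⁵) N/C.
F = q(E + v×B) = (−1.602×10⁻¹⁹ C)·(1.57×10⁵, 1.68×10⁵, 1.59×10⁵) = (-2.52×10⁻¹⁴, -2.69×10⁻¹⁴, -2.54×10⁻¹⁴) N.

F ≈ (-2.52×10⁻¹⁴, -2.69×10⁻¹⁴, -2.54×10⁻¹⁴) N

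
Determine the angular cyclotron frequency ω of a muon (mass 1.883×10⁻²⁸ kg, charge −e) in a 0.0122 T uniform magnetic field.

ω = |q|B/m.
ω = (1.602×10⁻¹⁹)(0.0122)/1.883×10⁻²⁸ ≈ 1.04×10⁷ rad/s.

ω ≈ 1.04×10⁷ rad/s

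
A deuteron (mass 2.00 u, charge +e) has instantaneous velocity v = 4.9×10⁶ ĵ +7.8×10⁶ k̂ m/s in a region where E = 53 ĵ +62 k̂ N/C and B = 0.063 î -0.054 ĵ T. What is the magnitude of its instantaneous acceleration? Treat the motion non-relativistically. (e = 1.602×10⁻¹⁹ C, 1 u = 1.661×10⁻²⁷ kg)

|a| ≈ 3.46×10¹³ m/s²

v×B = (4.21×10⁵, 4.91×10⁵, -3.09×10⁵) N/C.
E + v×B = (4.21×10⁵, 4.91×10⁵, -3.09×10⁵) N/C.
F = q(E + v×B) = (1.602×10⁻¹⁹ C)·(4.21×10⁵, 4.91×10⁵, -3.09×10⁵) = (6.75×10⁻¹⁴, 7.87×10⁻¹⁴, -4.94×10⁻¹⁴) N.
|a| = |F|/m = 1.149×10⁻¹³/3.322×10⁻²⁷ ≈ 3.46×10¹³ m/s².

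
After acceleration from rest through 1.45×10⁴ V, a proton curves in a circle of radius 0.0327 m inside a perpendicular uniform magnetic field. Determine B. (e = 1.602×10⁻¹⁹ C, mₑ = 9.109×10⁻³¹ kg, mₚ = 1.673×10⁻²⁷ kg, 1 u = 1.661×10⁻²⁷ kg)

v = √(2|q|V/m) = √(2·1.602×10⁻¹⁹·1.45×10⁴/1.673×10⁻²⁷) ≈ 1.666×10⁶ m/s.
B = mv/(|q|r) = (1.673×10⁻²⁷)(1.666×10⁶)/((1.602×10⁻¹⁹)(0.0327)) ≈ 0.532 T.

B ≈ 0.532 T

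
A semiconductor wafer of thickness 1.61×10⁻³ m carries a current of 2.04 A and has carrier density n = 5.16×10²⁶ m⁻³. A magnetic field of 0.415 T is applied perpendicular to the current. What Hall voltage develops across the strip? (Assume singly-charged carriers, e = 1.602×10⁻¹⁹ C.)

V_H = IB/(n e t).
V_H = (2.04)(0.415)/((5.16×10²⁶)(1.602×10⁻¹⁹)(1.61×10⁻³)) ≈ 6.36×10⁻⁶ V.

V_H ≈ 6.36×10⁻⁶ V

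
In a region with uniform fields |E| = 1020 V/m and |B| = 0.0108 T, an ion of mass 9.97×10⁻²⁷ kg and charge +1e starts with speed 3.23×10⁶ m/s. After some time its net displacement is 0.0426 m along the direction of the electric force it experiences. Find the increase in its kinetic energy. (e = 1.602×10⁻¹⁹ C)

The magnetic force is always ⟂ v and does no work; only the electric force changes KE.
ΔKE = F_E · d = |q|E d = (1.602×10⁻¹⁹)(1020)(0.0426) ≈ 6.96×10⁻¹⁸ J.

ΔKE ≈ 6.96×10⁻¹⁸ J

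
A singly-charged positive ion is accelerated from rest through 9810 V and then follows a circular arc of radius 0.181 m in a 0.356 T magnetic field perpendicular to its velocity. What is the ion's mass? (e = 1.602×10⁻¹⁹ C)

m ≈ 3.39×10⁻²⁶ kg

Combine |q|V = ½mv² and r = mv/(|q|B): eliminate v to get m = qB²r²/(2V).
m = (1.602×10⁻¹⁹)(0.356)²(0.181)²/(2·9810) ≈ 3.39×10⁻²⁶ kg.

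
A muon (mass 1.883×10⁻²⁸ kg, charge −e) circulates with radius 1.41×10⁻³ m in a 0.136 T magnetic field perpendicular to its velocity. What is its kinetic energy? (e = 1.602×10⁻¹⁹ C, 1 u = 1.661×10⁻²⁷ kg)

v = |q|Br/m, then KE = ½mv² = (qBr)²/(2m).
v = (1.602×10⁻¹⁹)(0.136)(1.41×10⁻³)/1.883×10⁻²⁸ ≈ 1.631×10⁵ m/s.
KE = ½(1.883×10⁻²⁸)(1.631×10⁵)² ≈ 2.51×10⁻¹⁸ J.

KE ≈ 2.51×10⁻¹⁸ J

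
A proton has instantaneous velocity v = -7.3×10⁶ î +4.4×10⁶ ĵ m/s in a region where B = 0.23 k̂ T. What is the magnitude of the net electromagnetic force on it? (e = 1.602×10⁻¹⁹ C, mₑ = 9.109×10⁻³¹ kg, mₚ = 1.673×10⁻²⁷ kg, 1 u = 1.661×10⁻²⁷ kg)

v×B = (1.01×10⁶, 1.68×10⁶, 0) N/C.
F = q v×B = (1.602×10⁻¹⁹ C)·(1.01×10⁶, 1.68×10⁶, 0) = (1.62×10⁻¹³, 2.69×10⁻¹³, 0) N.
|F| = 3.14×10⁻¹³ N.

|F| ≈ 3.14×10⁻¹³ N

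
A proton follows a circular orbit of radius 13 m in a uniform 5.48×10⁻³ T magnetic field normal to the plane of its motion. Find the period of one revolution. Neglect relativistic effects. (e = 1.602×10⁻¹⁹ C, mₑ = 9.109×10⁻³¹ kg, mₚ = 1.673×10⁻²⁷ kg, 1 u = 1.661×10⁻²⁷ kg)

T ≈ 1.20×10⁻⁵ s

The cyclotron period depends only on m, q, B: T = 2πm/(|q|B).
T = 2π(1.673×10⁻²⁷)/((1.602×10⁻¹⁹)(5.48×10⁻³)) ≈ 1.20×10⁻⁵ s.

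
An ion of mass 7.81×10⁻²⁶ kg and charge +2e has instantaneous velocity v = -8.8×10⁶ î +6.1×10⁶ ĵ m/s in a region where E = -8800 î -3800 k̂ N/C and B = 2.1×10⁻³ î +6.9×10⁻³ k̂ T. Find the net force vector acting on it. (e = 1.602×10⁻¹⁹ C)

F ≈ (1.07×10⁻¹⁴, 1.95×10⁻¹⁴, -5.32×10⁻¹⁵) N

v×B = (4.21×10⁴, 6.07×10⁴, -1.28×10⁴) N/C.
E + v×B = (3.33×10⁴, 6.07×10⁴, -1.66×10⁴) N/C.
F = q(E + v×B) = (3.204×10⁻¹⁹ C)·(3.33×10⁴, 6.07×10⁴, -1.66×10⁴) = (1.07×10⁻¹⁴, 1.95×10⁻¹⁴, -5.32×10⁻¹⁵) N.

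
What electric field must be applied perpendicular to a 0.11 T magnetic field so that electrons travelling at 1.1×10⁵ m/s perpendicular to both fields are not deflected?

For straight-line motion qE = qvB, so E = vB.
E = 1.1×10⁵ × 0.11 = 1.2×10⁴ V/m.

E = 1.2×10⁴ V/m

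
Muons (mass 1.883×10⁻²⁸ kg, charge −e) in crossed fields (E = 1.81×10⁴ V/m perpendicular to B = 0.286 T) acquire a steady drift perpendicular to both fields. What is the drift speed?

In crossed fields the guiding centre drifts at v_d = |E×B|/B² = E/B, independent of charge and mass.
v_d = 1.81×10⁴/0.286 = 6.33×10⁴ m/s.

v_d ≈ 6.33×10⁴ m/s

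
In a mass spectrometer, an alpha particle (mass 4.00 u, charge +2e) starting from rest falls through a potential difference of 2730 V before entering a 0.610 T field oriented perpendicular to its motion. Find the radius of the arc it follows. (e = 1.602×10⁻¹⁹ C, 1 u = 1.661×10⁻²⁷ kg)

Acceleration: |q|V = ½mv² ⇒ v = √(2|q|V/m) = √(2·3.204×10⁻¹⁹·2730/6.644×10⁻²⁷) ≈ 5.131×10⁵ m/s.
In the field: r = mv/(|q|B) = (6.644×10⁻²⁷)(5.131×10⁵)/((3.204×10⁻¹⁹)(0.610)) ≈ 0.0174 m.

r ≈ 0.0174 m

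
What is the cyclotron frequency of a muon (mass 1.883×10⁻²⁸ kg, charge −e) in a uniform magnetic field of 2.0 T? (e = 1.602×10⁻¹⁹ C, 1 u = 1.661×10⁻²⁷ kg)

f ≈ 2.7×10⁸ Hz

f = |q|B/(2πm).
f = (1.602×10⁻¹⁹)(2.0)/(2π·1.883×10⁻²⁸) ≈ 2.7×10⁸ Hz.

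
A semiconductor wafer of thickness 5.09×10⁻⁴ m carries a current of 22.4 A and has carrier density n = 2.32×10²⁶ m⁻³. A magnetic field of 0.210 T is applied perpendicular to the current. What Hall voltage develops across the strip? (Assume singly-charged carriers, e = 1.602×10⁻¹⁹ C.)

V_H = IB/(n e t).
V_H = (22.4)(0.210)/((2.32×10²⁶)(1.602×10⁻¹⁹)(5.09×10⁻⁴)) ≈ 2.49×10⁻⁴ V.

V_H ≈ 2.49×10⁻⁴ V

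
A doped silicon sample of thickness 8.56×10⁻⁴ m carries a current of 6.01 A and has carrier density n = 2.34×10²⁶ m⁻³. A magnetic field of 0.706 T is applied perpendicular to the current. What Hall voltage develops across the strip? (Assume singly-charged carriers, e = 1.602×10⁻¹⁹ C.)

V_H ≈ 1.32×10⁻⁴ V

V_H = IB/(n e t).
V_H = (6.01)(0.706)/((2.34×10²⁶)(1.602×10⁻¹⁹)(8.56×10⁻⁴)) ≈ 1.32×10⁻⁴ V.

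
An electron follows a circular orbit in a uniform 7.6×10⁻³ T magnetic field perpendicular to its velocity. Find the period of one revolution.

T ≈ 4.7×10⁻⁹ s

The cyclotron period depends only on m, q, B: T = 2πm/(|q|B).
T = 2π(9.109×10⁻³¹)/((1.602×10⁻¹⁹)(7.6×10⁻³)) ≈ 4.7×10⁻⁹ s.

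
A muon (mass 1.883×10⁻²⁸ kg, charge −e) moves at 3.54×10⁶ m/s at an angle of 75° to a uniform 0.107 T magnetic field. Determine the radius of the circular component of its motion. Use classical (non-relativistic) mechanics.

r ≈ 0.0376 m

v⊥ = v sinθ = 3.54×10⁶·sin75° ≈ 3.419×10⁶ m/s.
r = m v⊥/(|q|B) = (1.883×10⁻²⁸)(3.419×10⁶)/((1.602×10⁻¹⁹)(0.107)) ≈ 0.0376 m.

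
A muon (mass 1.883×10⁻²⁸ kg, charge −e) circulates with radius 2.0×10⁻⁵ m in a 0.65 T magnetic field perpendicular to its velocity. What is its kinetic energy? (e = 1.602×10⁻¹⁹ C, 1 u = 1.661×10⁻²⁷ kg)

v = |q|Br/m, then KE = ½mv² = (qBr)²/(2m).
v = (1.602×10⁻¹⁹)(0.65)(2.0×10⁻⁵)/1.883×10⁻²⁸ ≈ 1.106×10⁴ m/s.
KE = ½(1.883×10⁻²⁸)(1.106×10⁴)² ≈ 1.2×10⁻²⁰ J = 0.072 eV.

KE ≈ 0.072 eV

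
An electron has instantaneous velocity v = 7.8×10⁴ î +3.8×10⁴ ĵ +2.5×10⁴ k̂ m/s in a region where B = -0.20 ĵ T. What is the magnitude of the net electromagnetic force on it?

v×B = (5000, 0, -1.56×10⁴) N/C.
F = q v×B = (−1.602×10⁻¹⁹ C)·(5000, 0, -1.56×10⁴) = (-8.01×10⁻¹⁶, 0, 2.50×10⁻¹⁵) N.
|F| = 2.62×10⁻¹⁵ N.

|F| ≈ 2.62×10⁻¹⁵ N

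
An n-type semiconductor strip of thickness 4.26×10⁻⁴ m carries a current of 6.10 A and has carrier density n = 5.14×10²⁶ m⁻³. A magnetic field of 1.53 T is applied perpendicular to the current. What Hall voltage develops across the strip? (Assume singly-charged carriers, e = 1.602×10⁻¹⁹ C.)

V_H ≈ 2.66×10⁻⁴ V

V_H = IB/(n e t).
V_H = (6.10)(1.53)/((5.14×10²⁶)(1.602×10⁻¹⁹)(4.26×10⁻⁴)) ≈ 2.66×10⁻⁴ V.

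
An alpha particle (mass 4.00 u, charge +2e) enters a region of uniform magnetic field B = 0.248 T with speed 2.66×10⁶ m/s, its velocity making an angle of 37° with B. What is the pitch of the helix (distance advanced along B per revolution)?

p ≈ 1.12 m

v∥ = v cosθ = 2.66×10⁶·cos37° ≈ 2.124×10⁶ m/s.
T = 2πm/(|q|B) = 2π(6.644×10⁻²⁷)/((3.204×10⁻¹⁹)(0.248)) ≈ 5.254×10⁻⁷ s.
pitch = v∥ T = (2.124×10⁶)(5.254×10⁻⁷) ≈ 1.12 m.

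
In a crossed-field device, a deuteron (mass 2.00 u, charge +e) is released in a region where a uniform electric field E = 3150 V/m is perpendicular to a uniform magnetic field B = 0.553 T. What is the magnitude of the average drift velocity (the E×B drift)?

The E×B drift speed is v_d = E/B.
v_d = 3150/0.553 = 5700 m/s.

v_d ≈ 5700 m/s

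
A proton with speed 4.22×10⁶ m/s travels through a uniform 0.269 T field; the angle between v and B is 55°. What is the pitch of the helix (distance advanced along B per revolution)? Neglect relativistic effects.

v∥ = v cosθ = 4.22×10⁶·cos55° ≈ 2.420×10⁶ m/s.
T = 2πm/(|q|B) = 2π(1.673×10⁻²⁷)/((1.602×10⁻¹⁹)(0.269)) ≈ 2.439×10⁻⁷ s.
pitch = v∥ T = (2.420×10⁶)(2.439×10⁻⁷) ≈ 0.590 m.

p ≈ 0.590 m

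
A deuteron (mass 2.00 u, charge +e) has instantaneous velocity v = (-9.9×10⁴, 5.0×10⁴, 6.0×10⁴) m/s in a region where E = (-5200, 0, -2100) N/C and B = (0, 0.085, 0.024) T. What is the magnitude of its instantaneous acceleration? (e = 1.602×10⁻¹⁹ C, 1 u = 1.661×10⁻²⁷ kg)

|a| ≈ 6.80×10¹¹ m/s²

v×B = (-3900, 2380, -8420) N/C.
E + v×B = (-9100, 2380, -1.05×10⁴) N/C.
F = q(E + v×B) = (1.602×10⁻¹⁹ C)·(-9100, 2380, -1.05×10⁴) = (-1.46×10⁻¹⁵, 3.81×10⁻¹⁶, -1.68×10⁻¹⁵) N.
|a| = |F|/m = 2.260×10⁻¹⁵/3.322×10⁻²⁷ ≈ 6.80×10¹¹ m/s².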